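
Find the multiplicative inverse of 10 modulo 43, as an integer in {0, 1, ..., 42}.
Apply the extended Euclidean algorithm to (43, 10), tracking rows (r, s, t) with s·43 + t·10 = r. Each division r_prev = q·r_cur + r_new produces the new row as (previous row) − q·(current row):
  row A: (43, 1, 0)   [1·43 + 0·10 = 43]
  row B: (10, 0, 1)   [0·43 + 1·10 = 10]
  43 = 4·10 + 3   → row C = row A − 4·row B = (3, 1, −4)   [check: 1·43 − 4·10 = 3]
  10 = 3·3 + 1   → row D = row B − 3·row C = (1, −3, 13)   [check: −3·43 + 13·10 = 1]
  3 = 3·1 + 0   → remainder 0, stop. gcd = 1 (last nonzero row D).
The gcd is 1, so 10 is invertible mod 43. The last nonzero row gives −3·43 + 13·10 = 1, so t = 13. So 10^(−1) ≡ 13 (mod 43). Verify: 10 · 13 = 130 ≡ 1 (mod 43). ✓

Final answer: 10^(−1) ≡ 13 (mod 43)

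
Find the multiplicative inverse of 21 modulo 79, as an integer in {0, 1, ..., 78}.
Apply the extended Euclidean algorithm to (79, 21), tracking rows (r, s, t) with s·79 + t·21 = r. Each division r_prev = q·r_cur + r_new produces the new row as (previous row) − q·(current row):
  row A: (79, 1, 0)   [1·79 + 0·21 = 79]
  row B: (21, 0, 1)   [0·79 + 1·21 = 21]
  79 = 3·21 + 16   → row C = row A − 3·row B = (16, 1, −3)   [check: 1·79 − 3·21 = 16]
  21 = 1·16 + 5   → row D = row B − 1·row C = (5, −1, 4)   [check: −1·79 + 4·21 = 5]
  16 = 3·5 + 1   → row E = row C − 3·row D = (1, 4, −15)   [check: 4·79 − 15·21 = 1]
  5 = 5·1 + 0   → remainder 0, stop. gcd = 1 (last nonzero row E).
The gcd is 1, so 21 is invertible mod 79. The last nonzero row gives 4·79 − 15·21 = 1, so t = −15. So 21^(−1) ≡ −15 ≡ 64 (mod 79). Verify: 21 · 64 = 1344 ≡ 1 (mod 79). ✓

Final answer: 21^(−1) ≡ 64 (mod 79)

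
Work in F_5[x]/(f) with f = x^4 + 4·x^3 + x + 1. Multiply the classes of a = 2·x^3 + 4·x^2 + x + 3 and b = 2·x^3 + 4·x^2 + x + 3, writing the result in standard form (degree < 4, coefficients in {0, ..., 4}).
a · b ≡ x^3 + x^2 + x + 4 (mod f(x))

Multiply as integer polynomials: a · b = 4·x^6 + 16·x^5 + 20·x^4 + 20·x^3 + 25·x^2 + 6·x + 9. Reducing coefficients mod 5: a · b ≡ 4·x^6 + x^5 + x + 4. Now divide by f(x) = x^4 + 4·x^3 + x + 1 in F_5[x], eliminating the leading term at each step:
  leading term 4·x^6: subtract (4·x^2)·f(x) = 4·x^6 + x^5 + 4·x^3 + 4·x^2, leaving x^3 + x^2 + x + 4 (coefficients mod 5)
The degree is now < 4, so this is the remainder. Hence a · b ≡ x^3 + x^2 + x + 4 in F_5[x]/(f).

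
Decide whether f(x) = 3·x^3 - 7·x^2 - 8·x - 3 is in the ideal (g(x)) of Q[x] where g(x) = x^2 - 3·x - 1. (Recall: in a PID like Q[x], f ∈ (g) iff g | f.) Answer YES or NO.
NO

In Q[x] the ideal (g) consists of all multiples of g, so f ∈ (g) iff g | f, i.e. iff the remainder of f on division by g is 0. Divide f by g (g is monic, so eliminate the leading term of the running remainder at each step):
  leading term 3·x^3: subtract (3·x)·g(x) = 3·x^3 - 9·x^2 - 3·x, leaving 2·x^2 - 5·x - 3
  leading term 2·x^2: subtract (2)·g(x) = 2·x^2 - 6·x - 2, leaving x - 1
The remainder r(x) = x - 1 ≠ 0 (and deg r < deg g), so g ∤ f, i.e. f ∉ (g).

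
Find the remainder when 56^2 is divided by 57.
1

Use repeated squaring. Binary(2) = 10. Walk through the bits of the exponent 2 left-to-right: at each bit after the leading one, square the running value, then multiply by 56 if the bit is 1 (always reducing mod 57):
  bit 1 = 1 (leading): start with 56.
  bit 2 = 0: square 56^2 = 3136 ≡ 1 (mod 57).
Final value: 56^2 ≡ 1 (mod 57).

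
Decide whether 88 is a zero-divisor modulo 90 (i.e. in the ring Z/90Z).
gcd(88, 90) = 2 > 1, so 88 is not a unit in Z/90Z. In Z/nZ every nonzero non-unit is a zero-divisor: explicitly, take b = 90/gcd = 45 ≠ 0 (mod 90); then 88·45 = 3960 = 44·90, i.e. 88·45 ≡ 0 (mod 90). So 88 is a zero-divisor.

Final answer: YES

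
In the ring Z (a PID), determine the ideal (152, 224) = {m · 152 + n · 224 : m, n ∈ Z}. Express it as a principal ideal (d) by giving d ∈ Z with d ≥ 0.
(152, 224) = (8); d = 8

In the PID Z, (a, b) is generated by gcd(a, b). Compute gcd(224, 152) with the extended Euclidean algorithm, tracking rows (r, s, t) with s·224 + t·152 = r:
  row A: (224, 1, 0)   [1·224 + 0·152 = 224]
  row B: (152, 0, 1)   [0·224 + 1·152 = 152]
  224 = 1·152 + 72   → row C = row A − 1·row B = (72, 1, −1)   [check: 1·224 − 1·152 = 72]
  152 = 2·72 + 8   → row D = row B − 2·row C = (8, −2, 3)   [check: −2·224 + 3·152 = 8]
  72 = 9·8 + 0   → remainder 0, stop. gcd = 8 (last nonzero row D).
So gcd(152, 224) = 8, with Bézout identity −2·224 + 3·152 = 8. Containment (⊇): the Bézout identity exhibits 8 as an element of (152, 224), giving (8) ⊆ (152, 224). Containment (⊆): since 8 | 152 and 8 | 224 (152 = 8·19, 224 = 8·28), every Z-linear combination of 152 and 224 is divisible by 8, so (152, 224) ⊆ (8). Therefore (152, 224) = (8), d = 8.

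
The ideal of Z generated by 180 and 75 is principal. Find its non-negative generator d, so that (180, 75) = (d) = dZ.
In the PID Z, (a, b) is generated by gcd(a, b). Compute gcd(180, 75) with the extended Euclidean algorithm, tracking rows (r, s, t) with s·180 + t·75 = r:
  row A: (180, 1, 0)   [1·180 + 0·75 = 180]
  row B: (75, 0, 1)   [0·180 + 1·75 = 75]
  180 = 2·75 + 30   → row C = row A − 2·row B = (30, 1, −2)   [check: 1·180 − 2·75 = 30]
  75 = 2·30 + 15   → row D = row B − 2·row C = (15, −2, 5)   [check: −2·180 + 5·75 = 15]
  30 = 2·15 + 0   → remainder 0, stop. gcd = 15 (last nonzero row D).
So gcd(180, 75) = 15, with Bézout identity −2·180 + 5·75 = 15. Containment (⊇): the Bézout identity exhibits 15 as an element of (180, 75), giving (15) ⊆ (180, 75). Containment (⊆): since 15 | 180 and 15 | 75 (180 = 15·12, 75 = 15·5), every Z-linear combination of 180 and 75 is divisible by 15, so (180, 75) ⊆ (15). Therefore (180, 75) = (15), d = 15.

Final answer: (180, 75) = (15); d = 15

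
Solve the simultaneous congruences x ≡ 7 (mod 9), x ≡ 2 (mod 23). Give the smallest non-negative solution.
x ≡ 25 (mod 207); the representative in [0, 207) is 25

The moduli 9, 23 are pairwise coprime, so by the CRT there is a unique solution mod 9·23 = 207.
Solve by successive substitution. Start with x ≡ 7 (mod 9).
  Combine with x ≡ 2 (mod 23): write x = 7 + 9·t and require 7 + 9·t ≡ 2 (mod 23), i.e. 9·t ≡ 2 − 7 ≡ 18 (mod 23). Since 9^(−1) ≡ 18 (mod 23), t ≡ 18·18 ≡ 2 (mod 23). So x ≡ 7 + 9·2 = 25 (mod 207).
Unique solution in [0, 207): x = 25.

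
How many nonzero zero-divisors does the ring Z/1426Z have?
In Z/1426Z each nonzero element is either a unit (gcd with 1426 is 1) or a zero-divisor (gcd > 1). The number of units is φ(1426): factorise 1426 = 2 · 23 · 31, so φ(1426) = (2 − 1) · (23 − 1) · (31 − 1) = 1 · 22 · 30 = 660. The nonzero elements number 1426 − 1 = 1425. Hence the nonzero zero-divisors number 1425 − 660 = 765.

Final answer: Z/1426Z has 765 nonzero zero-divisors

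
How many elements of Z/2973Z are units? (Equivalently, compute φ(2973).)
An element a ∈ Z/2973Z is a unit iff gcd(a, 2973) = 1, so the number of units is φ(2973). φ is multiplicative, with φ(p^e) = p^e − p^(e−1). Factorise 2973 = 3 · 991. Then
  φ(2973) = (3 − 1) · (991 − 1) = 2 · 990 = 1980.

Final answer: Z/2973Z has φ(2973) = 1980 units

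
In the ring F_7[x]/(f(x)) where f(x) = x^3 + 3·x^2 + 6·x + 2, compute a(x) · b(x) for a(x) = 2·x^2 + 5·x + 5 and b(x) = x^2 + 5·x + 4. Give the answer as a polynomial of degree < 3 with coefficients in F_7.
Multiply as integer polynomials: a · b = 2·x^4 + 15·x^3 + 38·x^2 + 45·x + 20. Reducing coefficients mod 7: a · b ≡ 2·x^4 + x^3 + 3·x^2 + 3·x + 6. Now divide by f(x) = x^3 + 3·x^2 + 6·x + 2 in F_7[x], eliminating the leading term at each step:
  leading term 2·x^4: subtract (2·x)·f(x) = 2·x^4 + 6·x^3 + 5·x^2 + 4·x, leaving 2·x^3 + 5·x^2 + 6·x + 6 (coefficients mod 7)
  leading term 2·x^3: subtract (2)·f(x) = 2·x^3 + 6·x^2 + 5·x + 4, leaving 6·x^2 + x + 2 (coefficients mod 7)
The degree is now < 3, so this is the remainder. Hence a · b ≡ 6·x^2 + x + 2 in F_7[x]/(f).

Final answer: a · b ≡ 6·x^2 + x + 2 (mod f(x))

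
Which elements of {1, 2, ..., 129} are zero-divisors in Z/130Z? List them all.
An element a ∈ Z/130Z (with a ≠ 0) is a zero-divisor iff gcd(a, 130) > 1 (because a is a unit precisely when gcd(a, n) = 1, and in Z/nZ every nonzero, non-unit element is a zero-divisor). Scan a = 1, ..., 129 and keep those with gcd(a, 130) > 1:
  gcd(2, 130) = 2, gcd(4, 130) = 2, gcd(5, 130) = 5, gcd(6, 130) = 2, gcd(8, 130) = 2, gcd(10, 130) = 10, gcd(12, 130) = 2, gcd(13, 130) = 13, gcd(14, 130) = 2, gcd(15, 130) = 5, gcd(16, 130) = 2, gcd(18, 130) = 2, gcd(20, 130) = 10, gcd(22, 130) = 2, gcd(24, 130) = 2, gcd(25, 130) = 5, gcd(26, 130) = 26, gcd(28, 130) = 2, gcd(30, 130) = 10, gcd(32, 130) = 2, gcd(34, 130) = 2, gcd(35, 130) = 5, gcd(36, 130) = 2, gcd(38, 130) = 2, gcd(39, 130) = 13, gcd(40, 130) = 10, gcd(42, 130) = 2, gcd(44, 130) = 2, gcd(45, 130) = 5, gcd(46, 130) = 2, gcd(48, 130) = 2, gcd(50, 130) = 10, gcd(52, 130) = 26, gcd(54, 130) = 2, gcd(55, 130) = 5, gcd(56, 130) = 2, gcd(58, 130) = 2, gcd(60, 130) = 10, gcd(62, 130) = 2, gcd(64, 130) = 2, gcd(65, 130) = 65, gcd(66, 130) = 2, gcd(68, 130) = 2, gcd(70, 130) = 10, gcd(72, 130) = 2, gcd(74, 130) = 2, gcd(75, 130) = 5, gcd(76, 130) = 2, gcd(78, 130) = 26, gcd(80, 130) = 10, gcd(82, 130) = 2, gcd(84, 130) = 2, gcd(85, 130) = 5, gcd(86, 130) = 2, gcd(88, 130) = 2, gcd(90, 130) = 10, gcd(91, 130) = 13, gcd(92, 130) = 2, gcd(94, 130) = 2, gcd(95, 130) = 5, gcd(96, 130) = 2, gcd(98, 130) = 2, gcd(100, 130) = 10, gcd(102, 130) = 2, gcd(104, 130) = 26, gcd(105, 130) = 5, gcd(106, 130) = 2, gcd(108, 130) = 2, gcd(110, 130) = 10, gcd(112, 130) = 2, gcd(114, 130) = 2, gcd(115, 130) = 5, gcd(116, 130) = 2, gcd(117, 130) = 13, gcd(118, 130) = 2, gcd(120, 130) = 10, gcd(122, 130) = 2, gcd(124, 130) = 2, gcd(125, 130) = 5, gcd(126, 130) = 2, gcd(128, 130) = 2.
All other a ∈ {1, ..., 129} have gcd(a, 130) = 1 and are units. So the nonzero zero-divisors are exactly the 81 values of a appearing in this scan.

Final answer: nonzero zero-divisors of Z/130Z = {2, 4, 5, 6, 8, 10, 12, 13, 14, 15, 16, 18, 20, 22, 24, 25, 26, 28, 30, 32, 34, 35, 36, 38, 39, 40, 42, 44, 45, 46, 48, 50, 52, 54, 55, 56, 58, 60, 62, 64, 65, 66, 68, 70, 72, 74, 75, 76, 78, 80, 82, 84, 85, 86, 88, 90, 91, 92, 94, 95, 96, 98, 100, 102, 104, 105, 106, 108, 110, 112, 114, 115, 116, 117, 118, 120, 122, 124, 125, 126, 128}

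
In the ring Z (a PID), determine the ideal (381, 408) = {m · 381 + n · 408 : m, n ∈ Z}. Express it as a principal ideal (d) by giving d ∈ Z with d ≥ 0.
In the PID Z, (a, b) is generated by gcd(a, b). Compute gcd(408, 381) with the extended Euclidean algorithm, tracking rows (r, s, t) with s·408 + t·381 = r:
  row A: (408, 1, 0)   [1·408 + 0·381 = 408]
  row B: (381, 0, 1)   [0·408 + 1·381 = 381]
  408 = 1·381 + 27   → row C = row A − 1·row B = (27, 1, −1)   [check: 1·408 − 1·381 = 27]
  381 = 14·27 + 3   → row D = row B − 14·row C = (3, −14, 15)   [check: −14·408 + 15·381 = 3]
  27 = 9·3 + 0   → remainder 0, stop. gcd = 3 (last nonzero row D).
So gcd(381, 408) = 3, with Bézout identity −14·408 + 15·381 = 3. Containment (⊇): the Bézout identity exhibits 3 as an element of (381, 408), giving (3) ⊆ (381, 408). Containment (⊆): since 3 | 381 and 3 | 408 (381 = 3·127, 408 = 3·136), every Z-linear combination of 381 and 408 is divisible by 3, so (381, 408) ⊆ (3). Therefore (381, 408) = (3), d = 3.

Final answer: (381, 408) = (3); d = 3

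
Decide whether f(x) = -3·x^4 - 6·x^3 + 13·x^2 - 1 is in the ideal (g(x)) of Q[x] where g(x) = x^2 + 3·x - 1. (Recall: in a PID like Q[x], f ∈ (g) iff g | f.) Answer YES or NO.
YES

In Q[x] the ideal (g) consists of all multiples of g, so f ∈ (g) iff g | f, i.e. iff the remainder of f on division by g is 0. Divide f by g (g is monic, so eliminate the leading term of the running remainder at each step):
  leading term -3·x^4: subtract (-3·x^2)·g(x) = -3·x^4 - 9·x^3 + 3·x^2, leaving 3·x^3 + 10·x^2 - 1
  leading term 3·x^3: subtract (3·x)·g(x) = 3·x^3 + 9·x^2 - 3·x, leaving x^2 + 3·x - 1
  leading term x^2: subtract (1)·g(x) = x^2 + 3·x - 1, leaving 0
The remainder is 0, so f(x) = g(x) · h(x) with h(x) = -3·x^2 + 3·x + 1. Hence g | f, i.e. f ∈ (g).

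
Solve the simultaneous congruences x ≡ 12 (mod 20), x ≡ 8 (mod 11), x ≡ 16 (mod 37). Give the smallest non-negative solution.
x ≡ 4012 (mod 8140); the representative in [0, 8140) is 4012

The moduli 20, 11, 37 are pairwise coprime, so by the CRT there is a unique solution mod 20·11·37 = 8140.
Solve by successive substitution. Start with x ≡ 12 (mod 20).
  Combine with x ≡ 8 (mod 11): write x = 12 + 20·t and require 12 + 20·t ≡ 8 (mod 11), i.e. 20·t ≡ 8 − 12 ≡ 7 (mod 11). Since 20^(−1) ≡ 5 (mod 11) (20 ≡ 9 (mod 11)), t ≡ 5·7 ≡ 2 (mod 11). So x ≡ 12 + 20·2 = 52 (mod 220).
  Combine with x ≡ 16 (mod 37): write x = 52 + 220·t and require 52 + 220·t ≡ 16 (mod 37), i.e. 220·t ≡ 16 − 52 ≡ 1 (mod 37). Since 220^(−1) ≡ 18 (mod 37) (220 ≡ 35 (mod 37)), t ≡ 18·1 ≡ 18 (mod 37). So x ≡ 52 + 220·18 = 4012 (mod 8140).
Unique solution in [0, 8140): x = 4012.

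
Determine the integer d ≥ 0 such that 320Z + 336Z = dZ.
In the PID Z, (a, b) is generated by gcd(a, b). Compute gcd(336, 320) with the extended Euclidean algorithm, tracking rows (r, s, t) with s·336 + t·320 = r:
  row A: (336, 1, 0)   [1·336 + 0·320 = 336]
  row B: (320, 0, 1)   [0·336 + 1·320 = 320]
  336 = 1·320 + 16   → row C = row A − 1·row B = (16, 1, −1)   [check: 1·336 − 1·320 = 16]
  320 = 20·16 + 0   → remainder 0, stop. gcd = 16 (last nonzero row C).
So gcd(320, 336) = 16, with Bézout identity 1·336 − 1·320 = 16. Containment (⊇): the Bézout identity exhibits 16 as an element of (320, 336), giving (16) ⊆ (320, 336). Containment (⊆): since 16 | 320 and 16 | 336 (320 = 16·20, 336 = 16·21), every Z-linear combination of 320 and 336 is divisible by 16, so (320, 336) ⊆ (16). Therefore (320, 336) = (16), d = 16.

Final answer: (320, 336) = (16); d = 16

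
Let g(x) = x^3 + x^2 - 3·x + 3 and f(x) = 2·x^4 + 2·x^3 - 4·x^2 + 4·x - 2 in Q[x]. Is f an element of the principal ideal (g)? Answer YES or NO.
In Q[x] the ideal (g) consists of all multiples of g, so f ∈ (g) iff g | f, i.e. iff the remainder of f on division by g is 0. Divide f by g (g is monic, so eliminate the leading term of the running remainder at each step):
  leading term 2·x^4: subtract (2·x)·g(x) = 2·x^4 + 2·x^3 - 6·x^2 + 6·x, leaving 2·x^2 - 2·x - 2
The remainder r(x) = 2·x^2 - 2·x - 2 ≠ 0 (and deg r < deg g), so g ∤ f, i.e. f ∉ (g).

Final answer: NO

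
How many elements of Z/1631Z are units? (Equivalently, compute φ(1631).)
An element a ∈ Z/1631Z is a unit iff gcd(a, 1631) = 1, so the number of units is φ(1631). φ is multiplicative, with φ(p^e) = p^e − p^(e−1). Factorise 1631 = 7 · 233. Then
  φ(1631) = (7 − 1) · (233 − 1) = 6 · 232 = 1392.

Final answer: Z/1631Z has φ(1631) = 1392 units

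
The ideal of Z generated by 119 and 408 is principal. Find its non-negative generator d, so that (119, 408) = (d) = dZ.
In the PID Z, (a, b) is generated by gcd(a, b). Compute gcd(408, 119) with the extended Euclidean algorithm, tracking rows (r, s, t) with s·408 + t·119 = r:
  row A: (408, 1, 0)   [1·408 + 0·119 = 408]
  row B: (119, 0, 1)   [0·408 + 1·119 = 119]
  408 = 3·119 + 51   → row C = row A − 3·row B = (51, 1, −3)   [check: 1·408 − 3·119 = 51]
  119 = 2·51 + 17   → row D = row B − 2·row C = (17, −2, 7)   [check: −2·408 + 7·119 = 17]
  51 = 3·17 + 0   → remainder 0, stop. gcd = 17 (last nonzero row D).
So gcd(119, 408) = 17, with Bézout identity −2·408 + 7·119 = 17. Containment (⊇): the Bézout identity exhibits 17 as an element of (119, 408), giving (17) ⊆ (119, 408). Containment (⊆): since 17 | 119 and 17 | 408 (119 = 17·7, 408 = 17·24), every Z-linear combination of 119 and 408 is divisible by 17, so (119, 408) ⊆ (17). Therefore (119, 408) = (17), d = 17.

Final answer: (119, 408) = (17); d = 17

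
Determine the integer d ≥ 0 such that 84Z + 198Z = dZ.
In the PID Z, (a, b) is generated by gcd(a, b). Compute gcd(198, 84) with the extended Euclidean algorithm, tracking rows (r, s, t) with s·198 + t·84 = r:
  row A: (198, 1, 0)   [1·198 + 0·84 = 198]
  row B: (84, 0, 1)   [0·198 + 1·84 = 84]
  198 = 2·84 + 30   → row C = row A − 2·row B = (30, 1, −2)   [check: 1·198 − 2·84 = 30]
  84 = 2·30 + 24   → row D = row B − 2·row C = (24, −2, 5)   [check: −2·198 + 5·84 = 24]
  30 = 1·24 + 6   → row E = row C − 1·row D = (6, 3, −7)   [check: 3·198 − 7·84 = 6]
  24 = 4·6 + 0   → remainder 0, stop. gcd = 6 (last nonzero row E).
So gcd(84, 198) = 6, with Bézout identity 3·198 − 7·84 = 6. Containment (⊇): the Bézout identity exhibits 6 as an element of (84, 198), giving (6) ⊆ (84, 198). Containment (⊆): since 6 | 84 and 6 | 198 (84 = 6·14, 198 = 6·33), every Z-linear combination of 84 and 198 is divisible by 6, so (84, 198) ⊆ (6). Therefore (84, 198) = (6), d = 6.

Final answer: (84, 198) = (6); d = 6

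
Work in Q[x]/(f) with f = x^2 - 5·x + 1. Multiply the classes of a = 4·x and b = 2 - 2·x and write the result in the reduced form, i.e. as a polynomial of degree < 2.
a · b ≡ 8 - 32·x (mod f(x))

First multiply in Q[x] without reducing: a · b = -8·x^2 + 8·x. Now divide by f(x) = x^2 - 5·x + 1, eliminating the leading term at each step:
  leading term -8·x^2: subtract (-8)·f(x) = -8·x^2 + 40·x - 8, leaving 8 - 32·x
The degree is now < 2, so this is the remainder. Hence a · b ≡ 8 - 32·x in Q[x]/(f).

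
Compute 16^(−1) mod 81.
Apply the extended Euclidean algorithm to (81, 16), tracking rows (r, s, t) with s·81 + t·16 = r. Each division r_prev = q·r_cur + r_new produces the new row as (previous row) − q·(current row):
  row A: (81, 1, 0)   [1·81 + 0·16 = 81]
  row B: (16, 0, 1)   [0·81 + 1·16 = 16]
  81 = 5·16 + 1   → row C = row A − 5·row B = (1, 1, −5)   [check: 1·81 − 5·16 = 1]
  16 = 16·1 + 0   → remainder 0, stop. gcd = 1 (last nonzero row C).
The gcd is 1, so 16 is invertible mod 81. The last nonzero row gives 1·81 − 5·16 = 1, so t = −5. So 16^(−1) ≡ −5 ≡ 76 (mod 81). Verify: 16 · 76 = 1216 ≡ 1 (mod 81). ✓

Final answer: 16^(−1) ≡ 76 (mod 81)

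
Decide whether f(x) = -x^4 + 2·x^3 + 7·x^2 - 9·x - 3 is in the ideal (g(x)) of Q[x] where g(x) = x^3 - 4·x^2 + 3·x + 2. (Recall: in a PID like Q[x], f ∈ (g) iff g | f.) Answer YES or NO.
In Q[x] the ideal (g) consists of all multiples of g, so f ∈ (g) iff g | f, i.e. iff the remainder of f on division by g is 0. Divide f by g (g is monic, so eliminate the leading term of the running remainder at each step):
  leading term -x^4: subtract (-x)·g(x) = -x^4 + 4·x^3 - 3·x^2 - 2·x, leaving -2·x^3 + 10·x^2 - 7·x - 3
  leading term -2·x^3: subtract (-2)·g(x) = -2·x^3 + 8·x^2 - 6·x - 4, leaving 2·x^2 - x + 1
The remainder r(x) = 2·x^2 - x + 1 ≠ 0 (and deg r < deg g), so g ∤ f, i.e. f ∉ (g).

Final answer: NO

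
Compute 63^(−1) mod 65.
63^(−1) ≡ 32 (mod 65)

Apply the extended Euclidean algorithm to (65, 63), tracking rows (r, s, t) with s·65 + t·63 = r. Each division r_prev = q·r_cur + r_new produces the new row as (previous row) − q·(current row):
  row A: (65, 1, 0)   [1·65 + 0·63 = 65]
  row B: (63, 0, 1)   [0·65 + 1·63 = 63]
  65 = 1·63 + 2   → row C = row A − 1·row B = (2, 1, −1)   [check: 1·65 − 1·63 = 2]
  63 = 31·2 + 1   → row D = row B − 31·row C = (1, −31, 32)   [check: −31·65 + 32·63 = 1]
  2 = 2·1 + 0   → remainder 0, stop. gcd = 1 (last nonzero row D).
The gcd is 1, so 63 is invertible mod 65. The last nonzero row gives −31·65 + 32·63 = 1, so t = 32. So 63^(−1) ≡ 32 (mod 65). Verify: 63 · 32 = 2016 ≡ 1 (mod 65). ✓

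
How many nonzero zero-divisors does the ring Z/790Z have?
In Z/790Z each nonzero element is either a unit (gcd with 790 is 1) or a zero-divisor (gcd > 1). The number of units is φ(790): factorise 790 = 2 · 5 · 79, so φ(790) = (2 − 1) · (5 − 1) · (79 − 1) = 1 · 4 · 78 = 312. The nonzero elements number 790 − 1 = 789. Hence the nonzero zero-divisors number 789 − 312 = 477.

Final answer: Z/790Z has 477 nonzero zero-divisors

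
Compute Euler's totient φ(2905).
φ is multiplicative, with φ(p^e) = p^e − p^(e−1). Factorise 2905 = 5 · 7 · 83. Then
  φ(2905) = (5 − 1) · (7 − 1) · (83 − 1) = 4 · 6 · 82 = 1968.

Final answer: φ(2905) = 1968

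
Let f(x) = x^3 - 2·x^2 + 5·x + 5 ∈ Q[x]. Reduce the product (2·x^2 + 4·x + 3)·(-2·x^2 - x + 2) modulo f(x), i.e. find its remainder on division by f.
a · b ≡ -22·x^2 + 115·x + 96 (mod f(x))

First multiply in Q[x] without reducing: a · b = -4·x^4 - 10·x^3 - 6·x^2 + 5·x + 6. Now divide by f(x) = x^3 - 2·x^2 + 5·x + 5, eliminating the leading term at each step:
  leading term -4·x^4: subtract (-4·x)·f(x) = -4·x^4 + 8·x^3 - 20·x^2 - 20·x, leaving -18·x^3 + 14·x^2 + 25·x + 6
  leading term -18·x^3: subtract (-18)·f(x) = -18·x^3 + 36·x^2 - 90·x - 90, leaving -22·x^2 + 115·x + 96
The degree is now < 3, so this is the remainder. Hence a · b ≡ -22·x^2 + 115·x + 96 in Q[x]/(f).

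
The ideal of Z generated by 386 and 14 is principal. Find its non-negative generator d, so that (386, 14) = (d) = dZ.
In the PID Z, (a, b) is generated by gcd(a, b). Compute gcd(386, 14) with the extended Euclidean algorithm, tracking rows (r, s, t) with s·386 + t·14 = r:
  row A: (386, 1, 0)   [1·386 + 0·14 = 386]
  row B: (14, 0, 1)   [0·386 + 1·14 = 14]
  386 = 27·14 + 8   → row C = row A − 27·row B = (8, 1, −27)   [check: 1·386 − 27·14 = 8]
  14 = 1·8 + 6   → row D = row B − 1·row C = (6, −1, 28)   [check: −1·386 + 28·14 = 6]
  8 = 1·6 + 2   → row E = row C − 1·row D = (2, 2, −55)   [check: 2·386 − 55·14 = 2]
  6 = 3·2 + 0   → remainder 0, stop. gcd = 2 (last nonzero row E).
So gcd(386, 14) = 2, with Bézout identity 2·386 − 55·14 = 2. Containment (⊇): the Bézout identity exhibits 2 as an element of (386, 14), giving (2) ⊆ (386, 14). Containment (⊆): since 2 | 386 and 2 | 14 (386 = 2·193, 14 = 2·7), every Z-linear combination of 386 and 14 is divisible by 2, so (386, 14) ⊆ (2). Therefore (386, 14) = (2), d = 2.

Final answer: (386, 14) = (2); d = 2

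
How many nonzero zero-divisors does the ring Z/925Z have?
In Z/925Z each nonzero element is either a unit (gcd with 925 is 1) or a zero-divisor (gcd > 1). The number of units is φ(925): factorise 925 = 5^2 · 37, so φ(925) = (5^2 − 5^1) · (37 − 1) = 20 · 36 = 720. The nonzero elements number 925 − 1 = 924. Hence the nonzero zero-divisors number 924 − 720 = 204.

Final answer: Z/925Z has 204 nonzero zero-divisors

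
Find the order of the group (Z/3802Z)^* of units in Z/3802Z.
|(Z/3802Z)^*| = 1900

(Z/3802Z)^* consists of the classes a with gcd(a, 3802) = 1, so its order is φ(3802). φ is multiplicative, with φ(p^e) = p^e − p^(e−1). Factorise 3802 = 2 · 1901. Then
  φ(3802) = (2 − 1) · (1901 − 1) = 1 · 1900 = 1900.
Thus |(Z/3802Z)^*| = 1900.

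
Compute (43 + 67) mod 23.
18

Reduce the summands first: 43 ≡ 20, 67 ≡ 21 (mod 23), so 43 + 67 ≡ 20 + 21 (mod 23). 20 + 21 = 41; 41 = 1·23 + 18, so (43 + 67) mod 23 = 18.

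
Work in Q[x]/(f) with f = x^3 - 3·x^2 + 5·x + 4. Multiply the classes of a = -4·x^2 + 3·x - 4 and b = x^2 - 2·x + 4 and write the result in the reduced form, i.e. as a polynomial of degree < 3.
First multiply in Q[x] without reducing: a · b = -4·x^4 + 11·x^3 - 26·x^2 + 20·x - 16. Now divide by f(x) = x^3 - 3·x^2 + 5·x + 4, eliminating the leading term at each step:
  leading term -4·x^4: subtract (-4·x)·f(x) = -4·x^4 + 12·x^3 - 20·x^2 - 16·x, leaving -x^3 - 6·x^2 + 36·x - 16
  leading term -x^3: subtract (-1)·f(x) = -x^3 + 3·x^2 - 5·x - 4, leaving -9·x^2 + 41·x - 12
The degree is now < 3, so this is the remainder. Hence a · b ≡ -9·x^2 + 41·x - 12 in Q[x]/(f).

Final answer: a · b ≡ -9·x^2 + 41·x - 12 (mod f(x))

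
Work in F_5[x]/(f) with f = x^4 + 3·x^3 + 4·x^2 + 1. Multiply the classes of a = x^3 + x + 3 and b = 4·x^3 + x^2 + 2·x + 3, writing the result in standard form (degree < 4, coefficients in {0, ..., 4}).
Multiply as integer polynomials: a · b = 4·x^6 + x^5 + 6·x^4 + 16·x^3 + 5·x^2 + 9·x + 9. Reducing coefficients mod 5: a · b ≡ 4·x^6 + x^5 + x^4 + x^3 + 4·x + 4. Now divide by f(x) = x^4 + 3·x^3 + 4·x^2 + 1 in F_5[x], eliminating the leading term at each step:
  leading term 4·x^6: subtract (4·x^2)·f(x) = 4·x^6 + 2·x^5 + x^4 + 4·x^2, leaving 4·x^5 + x^3 + x^2 + 4·x + 4 (coefficients mod 5)
  leading term 4·x^5: subtract (4·x)·f(x) = 4·x^5 + 2·x^4 + x^3 + 4·x, leaving 3·x^4 + x^2 + 4 (coefficients mod 5)
  leading term 3·x^4: subtract (3)·f(x) = 3·x^4 + 4·x^3 + 2·x^2 + 3, leaving x^3 + 4·x^2 + 1 (coefficients mod 5)
The degree is now < 4, so this is the remainder. Hence a · b ≡ x^3 + 4·x^2 + 1 in F_5[x]/(f).

Final answer: a · b ≡ x^3 + 4·x^2 + 1 (mod f(x))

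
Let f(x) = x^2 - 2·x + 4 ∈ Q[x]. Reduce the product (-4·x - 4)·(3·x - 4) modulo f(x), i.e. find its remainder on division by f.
a · b ≡ 64 - 20·x (mod f(x))

First multiply in Q[x] without reducing: a · b = -12·x^2 + 4·x + 16. Now divide by f(x) = x^2 - 2·x + 4, eliminating the leading term at each step:
  leading term -12·x^2: subtract (-12)·f(x) = -12·x^2 + 24·x - 48, leaving 64 - 20·x
The degree is now < 2, so this is the remainder. Hence a · b ≡ 64 - 20·x in Q[x]/(f).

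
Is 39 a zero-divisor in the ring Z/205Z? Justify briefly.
NO

gcd(39, 205) = 1, so 39 is a unit in Z/205Z (it has a multiplicative inverse). A unit cannot be a zero-divisor: if 39·b ≡ 0 then multiplying both sides by 39^(−1) gives b ≡ 0. So 39 is not a zero-divisor.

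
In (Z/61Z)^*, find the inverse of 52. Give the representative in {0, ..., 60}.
Apply the extended Euclidean algorithm to (61, 52), tracking rows (r, s, t) with s·61 + t·52 = r. Each division r_prev = q·r_cur + r_new produces the new row as (previous row) − q·(current row):
  row A: (61, 1, 0)   [1·61 + 0·52 = 61]
  row B: (52, 0, 1)   [0·61 + 1·52 = 52]
  61 = 1·52 + 9   → row C = row A − 1·row B = (9, 1, −1)   [check: 1·61 − 1·52 = 9]
  52 = 5·9 + 7   → row D = row B − 5·row C = (7, −5, 6)   [check: −5·61 + 6·52 = 7]
  9 = 1·7 + 2   → row E = row C − 1·row D = (2, 6, −7)   [check: 6·61 − 7·52 = 2]
  7 = 3·2 + 1   → row F = row D − 3·row E = (1, −23, 27)   [check: −23·61 + 27·52 = 1]
  2 = 2·1 + 0   → remainder 0, stop. gcd = 1 (last nonzero row F).
The gcd is 1, so 52 is invertible mod 61. The last nonzero row gives −23·61 + 27·52 = 1, so t = 27. So 52^(−1) ≡ 27 (mod 61). Verify: 52 · 27 = 1404 ≡ 1 (mod 61). ✓

Final answer: 52^(−1) ≡ 27 (mod 61)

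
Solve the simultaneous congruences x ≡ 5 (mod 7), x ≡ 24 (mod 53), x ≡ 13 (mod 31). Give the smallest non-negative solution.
The moduli 7, 53, 31 are pairwise coprime, so by the CRT there is a unique solution mod 7·53·31 = 11501.
Solve by successive substitution. Start with x ≡ 5 (mod 7).
  Combine with x ≡ 24 (mod 53): write x = 5 + 7·t and require 5 + 7·t ≡ 24 (mod 53), i.e. 7·t ≡ 24 − 5 ≡ 19 (mod 53). Since 7^(−1) ≡ 38 (mod 53), t ≡ 38·19 ≡ 33 (mod 53). So x ≡ 5 + 7·33 = 236 (mod 371).
  Combine with x ≡ 13 (mod 31): write x = 236 + 371·t and require 236 + 371·t ≡ 13 (mod 31), i.e. 371·t ≡ 13 − 236 ≡ 25 (mod 31). Since 371^(−1) ≡ 30 (mod 31) (371 ≡ 30 (mod 31)), t ≡ 30·25 ≡ 6 (mod 31). So x ≡ 236 + 371·6 = 2462 (mod 11501).
Unique solution in [0, 11501): x = 2462.

Final answer: x ≡ 2462 (mod 11501); the representative in [0, 11501) is 2462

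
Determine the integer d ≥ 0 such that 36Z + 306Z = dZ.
In the PID Z, (a, b) is generated by gcd(a, b). Compute gcd(306, 36) with the extended Euclidean algorithm, tracking rows (r, s, t) with s·306 + t·36 = r:
  row A: (306, 1, 0)   [1·306 + 0·36 = 306]
  row B: (36, 0, 1)   [0·306 + 1·36 = 36]
  306 = 8·36 + 18   → row C = row A − 8·row B = (18, 1, −8)   [check: 1·306 − 8·36 = 18]
  36 = 2·18 + 0   → remainder 0, stop. gcd = 18 (last nonzero row C).
So gcd(36, 306) = 18, with Bézout identity 1·306 − 8·36 = 18. Containment (⊇): the Bézout identity exhibits 18 as an element of (36, 306), giving (18) ⊆ (36, 306). Containment (⊆): since 18 | 36 and 18 | 306 (36 = 18·2, 306 = 18·17), every Z-linear combination of 36 and 306 is divisible by 18, so (36, 306) ⊆ (18). Therefore (36, 306) = (18), d = 18.

Final answer: (36, 306) = (18); d = 18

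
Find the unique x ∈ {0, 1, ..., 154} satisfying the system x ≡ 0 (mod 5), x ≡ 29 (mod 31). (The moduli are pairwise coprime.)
x ≡ 60 (mod 155); the representative in [0, 155) is 60

The moduli 5, 31 are pairwise coprime, so by the CRT there is a unique solution mod 5·31 = 155.
Solve by successive substitution. Start with x ≡ 0 (mod 5).
  Combine with x ≡ 29 (mod 31): write x = 5·t and require 5·t ≡ 29 (mod 31). Since 5^(−1) ≡ 25 (mod 31), t ≡ 25·29 ≡ 12 (mod 31). So x ≡ 5·12 = 60 (mod 155).
Unique solution in [0, 155): x = 60.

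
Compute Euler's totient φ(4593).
φ(4593) = 3060

φ is multiplicative, with φ(p^e) = p^e − p^(e−1). Factorise 4593 = 3 · 1531. Then
  φ(4593) = (3 − 1) · (1531 − 1) = 2 · 1530 = 3060.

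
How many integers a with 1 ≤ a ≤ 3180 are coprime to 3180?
The number of a ∈ {1, ..., 3180} with gcd(a, 3180) = 1 is by definition Euler's totient φ(3180). φ is multiplicative, with φ(p^e) = p^e − p^(e−1). Factorise 3180 = 2^2 · 3 · 5 · 53. Then
  φ(3180) = (2^2 − 2^1) · (3 − 1) · (5 − 1) · (53 − 1) = 2 · 2 · 4 · 52 = 832.
So there are 832 such integers.

Final answer: 832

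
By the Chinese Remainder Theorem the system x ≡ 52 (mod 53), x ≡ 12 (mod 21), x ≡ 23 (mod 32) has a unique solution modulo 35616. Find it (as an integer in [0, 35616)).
x ≡ 8055 (mod 35616); the representative in [0, 35616) is 8055

The moduli 53, 21, 32 are pairwise coprime, so by the CRT there is a unique solution mod 53·21·32 = 35616.
Solve by successive substitution. Start with x ≡ 52 (mod 53).
  Combine with x ≡ 12 (mod 21): write x = 52 + 53·t and require 52 + 53·t ≡ 12 (mod 21), i.e. 53·t ≡ 12 − 52 ≡ 2 (mod 21). Since 53^(−1) ≡ 2 (mod 21) (53 ≡ 11 (mod 21)), t ≡ 2·2 ≡ 4 (mod 21). So x ≡ 52 + 53·4 = 264 (mod 1113).
  Combine with x ≡ 23 (mod 32): write x = 264 + 1113·t and require 264 + 1113·t ≡ 23 (mod 32), i.e. 1113·t ≡ 23 − 264 ≡ 15 (mod 32). Since 1113^(−1) ≡ 9 (mod 32) (1113 ≡ 25 (mod 32)), t ≡ 9·15 ≡ 7 (mod 32). So x ≡ 264 + 1113·7 = 8055 (mod 35616).
Unique solution in [0, 35616): x = 8055.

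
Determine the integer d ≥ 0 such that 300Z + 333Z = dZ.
In the PID Z, (a, b) is generated by gcd(a, b). Compute gcd(333, 300) with the extended Euclidean algorithm, tracking rows (r, s, t) with s·333 + t·300 = r:
  row A: (333, 1, 0)   [1·333 + 0·300 = 333]
  row B: (300, 0, 1)   [0·333 + 1·300 = 300]
  333 = 1·300 + 33   → row C = row A − 1·row B = (33, 1, −1)   [check: 1·333 − 1·300 = 33]
  300 = 9·33 + 3   → row D = row B − 9·row C = (3, −9, 10)   [check: −9·333 + 10·300 = 3]
  33 = 11·3 + 0   → remainder 0, stop. gcd = 3 (last nonzero row D).
So gcd(300, 333) = 3, with Bézout identity −9·333 + 10·300 = 3. Containment (⊇): the Bézout identity exhibits 3 as an element of (300, 333), giving (3) ⊆ (300, 333). Containment (⊆): since 3 | 300 and 3 | 333 (300 = 3·100, 333 = 3·111), every Z-linear combination of 300 and 333 is divisible by 3, so (300, 333) ⊆ (3). Therefore (300, 333) = (3), d = 3.

Final answer: (300, 333) = (3); d = 3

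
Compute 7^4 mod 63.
Use repeated squaring. Binary(4) = 100. Walk through the bits of the exponent 4 left-to-right: at each bit after the leading one, square the running value, then multiply by 7 if the bit is 1 (always reducing mod 63):
  bit 1 = 1 (leading): start with 7.
  bit 2 = 0: square 7^2 = 49 (mod 63).
  bit 3 = 0: square 49^2 = 2401 ≡ 7 (mod 63).
Final value: 7^4 ≡ 7 (mod 63).

Final answer: 7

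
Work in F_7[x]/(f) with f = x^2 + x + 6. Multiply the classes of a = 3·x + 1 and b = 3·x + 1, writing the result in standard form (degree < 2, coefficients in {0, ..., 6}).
a · b ≡ 4·x + 3 (mod f(x))

Multiply as integer polynomials: a · b = 9·x^2 + 6·x + 1. Reducing coefficients mod 7: a · b ≡ 2·x^2 + 6·x + 1. Now divide by f(x) = x^2 + x + 6 in F_7[x], eliminating the leading term at each step:
  leading term 2·x^2: subtract (2)·f(x) = 2·x^2 + 2·x + 5, leaving 4·x + 3 (coefficients mod 7)
The degree is now < 2, so this is the remainder. Hence a · b ≡ 4·x + 3 in F_7[x]/(f).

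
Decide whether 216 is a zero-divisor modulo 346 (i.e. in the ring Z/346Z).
YES

gcd(216, 346) = 2 > 1, so 216 is not a unit in Z/346Z. In Z/nZ every nonzero non-unit is a zero-divisor: explicitly, take b = 346/gcd = 173 ≠ 0 (mod 346); then 216·173 = 37368 = 108·346, i.e. 216·173 ≡ 0 (mod 346). So 216 is a zero-divisor.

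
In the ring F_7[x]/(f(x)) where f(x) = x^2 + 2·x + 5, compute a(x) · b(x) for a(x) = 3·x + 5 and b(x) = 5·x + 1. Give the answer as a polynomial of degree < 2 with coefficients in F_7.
Multiply as integer polynomials: a · b = 15·x^2 + 28·x + 5. Reducing coefficients mod 7: a · b ≡ x^2 + 5. Now divide by f(x) = x^2 + 2·x + 5 in F_7[x], eliminating the leading term at each step:
  leading term x^2: subtract (1)·f(x) = x^2 + 2·x + 5, leaving 5·x (coefficients mod 7)
The degree is now < 2, so this is the remainder. Hence a · b ≡ 5·x in F_7[x]/(f).

Final answer: a · b ≡ 5·x (mod f(x))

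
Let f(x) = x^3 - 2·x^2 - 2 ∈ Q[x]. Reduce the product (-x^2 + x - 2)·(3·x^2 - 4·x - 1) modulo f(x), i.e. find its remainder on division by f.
First multiply in Q[x] without reducing: a · b = -3·x^4 + 7·x^3 - 9·x^2 + 7·x + 2. Now divide by f(x) = x^3 - 2·x^2 - 2, eliminating the leading term at each step:
  leading term -3·x^4: subtract (-3·x)·f(x) = -3·x^4 + 6·x^3 + 6·x, leaving x^3 - 9·x^2 + x + 2
  leading term x^3: subtract (1)·f(x) = x^3 - 2·x^2 - 2, leaving -7·x^2 + x + 4
The degree is now < 3, so this is the remainder. Hence a · b ≡ -7·x^2 + x + 4 in Q[x]/(f).

Final answer: a · b ≡ -7·x^2 + x + 4 (mod f(x))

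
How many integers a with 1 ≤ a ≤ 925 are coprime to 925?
The number of a ∈ {1, ..., 925} with gcd(a, 925) = 1 is by definition Euler's totient φ(925). φ is multiplicative, with φ(p^e) = p^e − p^(e−1). Factorise 925 = 5^2 · 37. Then
  φ(925) = (5^2 − 5^1) · (37 − 1) = 20 · 36 = 720.
So there are 720 such integers.

Final answer: 720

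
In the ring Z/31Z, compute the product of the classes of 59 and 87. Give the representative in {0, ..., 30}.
Reduce the factors first: 59 ≡ 28, 87 ≡ 25 (mod 31), so 59 · 87 ≡ 28 · 25 (mod 31). 28 · 25 = 700. Dividing by 31: 700 = 22·31 + 18. So (59 · 87) mod 31 = 18.

Final answer: 18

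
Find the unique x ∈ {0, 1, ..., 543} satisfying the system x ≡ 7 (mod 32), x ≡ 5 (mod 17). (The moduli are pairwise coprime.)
x ≡ 39 (mod 544); the representative in [0, 544) is 39

The moduli 32, 17 are pairwise coprime, so by the CRT there is a unique solution mod 32·17 = 544.
Solve by successive substitution. Start with x ≡ 7 (mod 32).
  Combine with x ≡ 5 (mod 17): write x = 7 + 32·t and require 7 + 32·t ≡ 5 (mod 17), i.e. 32·t ≡ 5 − 7 ≡ 15 (mod 17). Since 32^(−1) ≡ 8 (mod 17) (32 ≡ 15 (mod 17)), t ≡ 8·15 ≡ 1 (mod 17). So x ≡ 7 + 32·1 = 39 (mod 544).
Unique solution in [0, 544): x = 39.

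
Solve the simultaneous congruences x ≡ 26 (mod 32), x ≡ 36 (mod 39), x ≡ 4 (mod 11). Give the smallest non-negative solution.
x ≡ 3546 (mod 13728); the representative in [0, 13728) is 3546

The moduli 32, 39, 11 are pairwise coprime, so by the CRT there is a unique solution mod 32·39·11 = 13728.
Solve by successive substitution. Start with x ≡ 26 (mod 32).
  Combine with x ≡ 36 (mod 39): write x = 26 + 32·t and require 26 + 32·t ≡ 36 (mod 39), i.e. 32·t ≡ 36 − 26 ≡ 10 (mod 39). Since 32^(−1) ≡ 11 (mod 39), t ≡ 11·10 ≡ 32 (mod 39). So x ≡ 26 + 32·32 = 1050 (mod 1248).
  Combine with x ≡ 4 (mod 11): write x = 1050 + 1248·t and require 1050 + 1248·t ≡ 4 (mod 11), i.e. 1248·t ≡ 4 − 1050 ≡ 10 (mod 11). Since 1248^(−1) ≡ 9 (mod 11) (1248 ≡ 5 (mod 11)), t ≡ 9·10 ≡ 2 (mod 11). So x ≡ 1050 + 1248·2 = 3546 (mod 13728).
Unique solution in [0, 13728): x = 3546.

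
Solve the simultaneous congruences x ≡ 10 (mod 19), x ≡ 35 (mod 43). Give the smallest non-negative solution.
x ≡ 637 (mod 817); the representative in [0, 817) is 637

The moduli 19, 43 are pairwise coprime, so by the CRT there is a unique solution mod 19·43 = 817.
Solve by successive substitution. Start with x ≡ 10 (mod 19).
  Combine with x ≡ 35 (mod 43): write x = 10 + 19·t and require 10 + 19·t ≡ 35 (mod 43), i.e. 19·t ≡ 35 − 10 ≡ 25 (mod 43). Since 19^(−1) ≡ 34 (mod 43), t ≡ 34·25 ≡ 33 (mod 43). So x ≡ 10 + 19·33 = 637 (mod 817).
Unique solution in [0, 817): x = 637.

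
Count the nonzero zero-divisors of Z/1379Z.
Z/1379Z has 202 nonzero zero-divisors

In Z/1379Z each nonzero element is either a unit (gcd with 1379 is 1) or a zero-divisor (gcd > 1). The number of units is φ(1379): factorise 1379 = 7 · 197, so φ(1379) = (7 − 1) · (197 − 1) = 6 · 196 = 1176. The nonzero elements number 1379 − 1 = 1378. Hence the nonzero zero-divisors number 1378 − 1176 = 202.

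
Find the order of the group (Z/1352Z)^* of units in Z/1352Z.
|(Z/1352Z)^*| = 624

(Z/1352Z)^* consists of the classes a with gcd(a, 1352) = 1, so its order is φ(1352). φ is multiplicative, with φ(p^e) = p^e − p^(e−1). Factorise 1352 = 2^3 · 13^2. Then
  φ(1352) = (2^3 − 2^2) · (13^2 − 13^1) = 4 · 156 = 624.
Thus |(Z/1352Z)^*| = 624.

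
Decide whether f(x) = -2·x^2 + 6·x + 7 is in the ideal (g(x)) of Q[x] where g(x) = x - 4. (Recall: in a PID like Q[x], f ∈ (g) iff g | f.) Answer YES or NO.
NO

In Q[x] the ideal (g) consists of all multiples of g, so f ∈ (g) iff g | f, i.e. iff the remainder of f on division by g is 0. Divide f by g (g is monic, so eliminate the leading term of the running remainder at each step):
  leading term -2·x^2: subtract (-2·x)·g(x) = -2·x^2 + 8·x, leaving 7 - 2·x
  leading term -2·x: subtract (-2)·g(x) = 8 - 2·x, leaving -1
The remainder r(x) = -1 ≠ 0 (and deg r < deg g), so g ∤ f, i.e. f ∉ (g).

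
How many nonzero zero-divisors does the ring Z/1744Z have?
Z/1744Z has 879 nonzero zero-divisors

In Z/1744Z each nonzero element is either a unit (gcd with 1744 is 1) or a zero-divisor (gcd > 1). The number of units is φ(1744): factorise 1744 = 2^4 · 109, so φ(1744) = (2^4 − 2^3) · (109 − 1) = 8 · 108 = 864. The nonzero elements number 1744 − 1 = 1743. Hence the nonzero zero-divisors number 1743 − 864 = 879.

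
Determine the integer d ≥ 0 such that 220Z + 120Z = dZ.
In the PID Z, (a, b) is generated by gcd(a, b). Compute gcd(220, 120) with the extended Euclidean algorithm, tracking rows (r, s, t) with s·220 + t·120 = r:
  row A: (220, 1, 0)   [1·220 + 0·120 = 220]
  row B: (120, 0, 1)   [0·220 + 1·120 = 120]
  220 = 1·120 + 100   → row C = row A − 1·row B = (100, 1, −1)   [check: 1·220 − 1·120 = 100]
  120 = 1·100 + 20   → row D = row B − 1·row C = (20, −1, 2)   [check: −1·220 + 2·120 = 20]
  100 = 5·20 + 0   → remainder 0, stop. gcd = 20 (last nonzero row D).
So gcd(220, 120) = 20, with Bézout identity −1·220 + 2·120 = 20. Containment (⊇): the Bézout identity exhibits 20 as an element of (220, 120), giving (20) ⊆ (220, 120). Containment (⊆): since 20 | 220 and 20 | 120 (220 = 20·11, 120 = 20·6), every Z-linear combination of 220 and 120 is divisible by 20, so (220, 120) ⊆ (20). Therefore (220, 120) = (20), d = 20.

Final answer: (220, 120) = (20); d = 20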